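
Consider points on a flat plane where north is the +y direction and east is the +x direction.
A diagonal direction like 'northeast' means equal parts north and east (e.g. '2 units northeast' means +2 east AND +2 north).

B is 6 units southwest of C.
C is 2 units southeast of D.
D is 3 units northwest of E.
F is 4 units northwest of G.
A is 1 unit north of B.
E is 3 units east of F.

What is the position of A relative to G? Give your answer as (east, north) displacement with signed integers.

Answer: A is at (east=-8, north=0) relative to G.

Derivation:
Place G at the origin (east=0, north=0).
  F is 4 units northwest of G: delta (east=-4, north=+4); F at (east=-4, north=4).
  E is 3 units east of F: delta (east=+3, north=+0); E at (east=-1, north=4).
  D is 3 units northwest of E: delta (east=-3, north=+3); D at (east=-4, north=7).
  C is 2 units southeast of D: delta (east=+2, north=-2); C at (east=-2, north=5).
  B is 6 units southwest of C: delta (east=-6, north=-6); B at (east=-8, north=-1).
  A is 1 unit north of B: delta (east=+0, north=+1); A at (east=-8, north=0).
Therefore A relative to G: (east=-8, north=0).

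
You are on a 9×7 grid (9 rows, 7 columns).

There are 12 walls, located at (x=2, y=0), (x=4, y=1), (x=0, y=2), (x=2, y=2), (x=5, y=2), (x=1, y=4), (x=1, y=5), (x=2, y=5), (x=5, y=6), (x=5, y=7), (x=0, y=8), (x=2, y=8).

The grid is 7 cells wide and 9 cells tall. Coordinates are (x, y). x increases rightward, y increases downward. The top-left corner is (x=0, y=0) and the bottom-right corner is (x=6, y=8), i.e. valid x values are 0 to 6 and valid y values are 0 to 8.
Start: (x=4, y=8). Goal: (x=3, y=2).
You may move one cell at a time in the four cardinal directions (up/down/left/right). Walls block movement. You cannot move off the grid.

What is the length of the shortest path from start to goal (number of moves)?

BFS from (x=4, y=8) until reaching (x=3, y=2):
  Distance 0: (x=4, y=8)
  Distance 1: (x=4, y=7), (x=3, y=8), (x=5, y=8)
  Distance 2: (x=4, y=6), (x=3, y=7), (x=6, y=8)
  Distance 3: (x=4, y=5), (x=3, y=6), (x=2, y=7), (x=6, y=7)
  Distance 4: (x=4, y=4), (x=3, y=5), (x=5, y=5), (x=2, y=6), (x=6, y=6), (x=1, y=7)
  Distance 5: (x=4, y=3), (x=3, y=4), (x=5, y=4), (x=6, y=5), (x=1, y=6), (x=0, y=7), (x=1, y=8)
  Distance 6: (x=4, y=2), (x=3, y=3), (x=5, y=3), (x=2, y=4), (x=6, y=4), (x=0, y=6)
  Distance 7: (x=3, y=2), (x=2, y=3), (x=6, y=3), (x=0, y=5)  <- goal reached here
One shortest path (7 moves): (x=4, y=8) -> (x=3, y=8) -> (x=3, y=7) -> (x=3, y=6) -> (x=3, y=5) -> (x=3, y=4) -> (x=3, y=3) -> (x=3, y=2)

Answer: Shortest path length: 7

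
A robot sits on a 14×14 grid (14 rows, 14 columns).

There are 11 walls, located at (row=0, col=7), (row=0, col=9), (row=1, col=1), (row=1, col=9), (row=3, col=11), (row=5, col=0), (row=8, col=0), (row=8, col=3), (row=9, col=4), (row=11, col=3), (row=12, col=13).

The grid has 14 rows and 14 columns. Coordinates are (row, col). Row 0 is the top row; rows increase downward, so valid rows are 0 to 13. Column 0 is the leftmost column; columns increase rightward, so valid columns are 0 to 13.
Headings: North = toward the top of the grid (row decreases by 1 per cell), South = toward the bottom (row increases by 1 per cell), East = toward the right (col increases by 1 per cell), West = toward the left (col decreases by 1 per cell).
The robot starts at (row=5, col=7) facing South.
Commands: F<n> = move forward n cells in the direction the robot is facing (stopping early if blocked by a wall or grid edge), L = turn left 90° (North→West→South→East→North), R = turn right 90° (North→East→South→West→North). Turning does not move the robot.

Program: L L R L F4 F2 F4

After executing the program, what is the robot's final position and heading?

Start: (row=5, col=7), facing South
  L: turn left, now facing East
  L: turn left, now facing North
  R: turn right, now facing East
  L: turn left, now facing North
  F4: move forward 4, now at (row=1, col=7)
  F2: move forward 0/2 (blocked), now at (row=1, col=7)
  F4: move forward 0/4 (blocked), now at (row=1, col=7)
Final: (row=1, col=7), facing North

Answer: Final position: (row=1, col=7), facing North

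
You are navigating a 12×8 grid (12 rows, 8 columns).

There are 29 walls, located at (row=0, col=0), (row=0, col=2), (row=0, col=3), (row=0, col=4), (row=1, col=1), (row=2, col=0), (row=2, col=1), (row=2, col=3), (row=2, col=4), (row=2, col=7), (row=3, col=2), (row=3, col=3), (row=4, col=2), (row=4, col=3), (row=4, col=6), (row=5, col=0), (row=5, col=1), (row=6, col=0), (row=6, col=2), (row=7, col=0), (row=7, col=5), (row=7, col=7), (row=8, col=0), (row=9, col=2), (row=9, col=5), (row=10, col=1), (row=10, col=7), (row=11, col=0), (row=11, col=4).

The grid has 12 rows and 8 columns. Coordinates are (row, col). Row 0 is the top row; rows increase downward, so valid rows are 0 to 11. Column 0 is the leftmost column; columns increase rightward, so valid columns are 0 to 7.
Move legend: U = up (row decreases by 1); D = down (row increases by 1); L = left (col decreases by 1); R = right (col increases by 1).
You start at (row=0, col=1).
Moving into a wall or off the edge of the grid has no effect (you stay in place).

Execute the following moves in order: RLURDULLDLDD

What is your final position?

Answer: Final position: (row=0, col=1)

Derivation:
Start: (row=0, col=1)
  R (right): blocked, stay at (row=0, col=1)
  L (left): blocked, stay at (row=0, col=1)
  U (up): blocked, stay at (row=0, col=1)
  R (right): blocked, stay at (row=0, col=1)
  D (down): blocked, stay at (row=0, col=1)
  U (up): blocked, stay at (row=0, col=1)
  L (left): blocked, stay at (row=0, col=1)
  L (left): blocked, stay at (row=0, col=1)
  D (down): blocked, stay at (row=0, col=1)
  L (left): blocked, stay at (row=0, col=1)
  D (down): blocked, stay at (row=0, col=1)
  D (down): blocked, stay at (row=0, col=1)
Final: (row=0, col=1)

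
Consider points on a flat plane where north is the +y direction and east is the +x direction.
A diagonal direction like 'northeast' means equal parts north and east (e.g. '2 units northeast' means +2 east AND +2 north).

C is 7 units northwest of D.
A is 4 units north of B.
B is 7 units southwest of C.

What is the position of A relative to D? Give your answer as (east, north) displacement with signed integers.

Answer: A is at (east=-14, north=4) relative to D.

Derivation:
Place D at the origin (east=0, north=0).
  C is 7 units northwest of D: delta (east=-7, north=+7); C at (east=-7, north=7).
  B is 7 units southwest of C: delta (east=-7, north=-7); B at (east=-14, north=0).
  A is 4 units north of B: delta (east=+0, north=+4); A at (east=-14, north=4).
Therefore A relative to D: (east=-14, north=4).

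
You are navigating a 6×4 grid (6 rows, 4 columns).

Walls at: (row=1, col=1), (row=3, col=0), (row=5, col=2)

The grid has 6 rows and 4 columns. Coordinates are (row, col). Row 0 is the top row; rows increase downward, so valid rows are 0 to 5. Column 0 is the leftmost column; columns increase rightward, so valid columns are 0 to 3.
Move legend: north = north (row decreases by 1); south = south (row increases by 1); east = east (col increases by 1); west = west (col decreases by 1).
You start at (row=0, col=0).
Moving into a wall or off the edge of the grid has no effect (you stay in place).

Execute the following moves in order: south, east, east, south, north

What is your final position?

Start: (row=0, col=0)
  south (south): (row=0, col=0) -> (row=1, col=0)
  east (east): blocked, stay at (row=1, col=0)
  east (east): blocked, stay at (row=1, col=0)
  south (south): (row=1, col=0) -> (row=2, col=0)
  north (north): (row=2, col=0) -> (row=1, col=0)
Final: (row=1, col=0)

Answer: Final position: (row=1, col=0)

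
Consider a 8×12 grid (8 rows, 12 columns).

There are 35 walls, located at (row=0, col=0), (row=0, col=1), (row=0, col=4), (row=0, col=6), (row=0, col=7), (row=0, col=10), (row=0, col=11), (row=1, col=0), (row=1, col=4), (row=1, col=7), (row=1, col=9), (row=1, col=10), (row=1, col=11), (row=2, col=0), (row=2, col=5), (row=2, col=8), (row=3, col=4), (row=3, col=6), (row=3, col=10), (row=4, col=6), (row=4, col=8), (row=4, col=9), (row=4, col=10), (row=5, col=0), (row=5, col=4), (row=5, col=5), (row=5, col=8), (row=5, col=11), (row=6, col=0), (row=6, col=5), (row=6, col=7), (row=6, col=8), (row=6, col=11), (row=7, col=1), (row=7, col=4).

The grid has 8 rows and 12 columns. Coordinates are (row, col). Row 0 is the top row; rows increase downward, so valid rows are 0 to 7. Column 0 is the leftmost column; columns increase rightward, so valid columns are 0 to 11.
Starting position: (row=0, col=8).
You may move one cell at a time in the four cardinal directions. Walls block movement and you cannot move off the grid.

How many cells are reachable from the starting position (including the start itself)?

BFS flood-fill from (row=0, col=8):
  Distance 0: (row=0, col=8)
  Distance 1: (row=0, col=9), (row=1, col=8)
Total reachable: 3 (grid has 61 open cells total)

Answer: Reachable cells: 3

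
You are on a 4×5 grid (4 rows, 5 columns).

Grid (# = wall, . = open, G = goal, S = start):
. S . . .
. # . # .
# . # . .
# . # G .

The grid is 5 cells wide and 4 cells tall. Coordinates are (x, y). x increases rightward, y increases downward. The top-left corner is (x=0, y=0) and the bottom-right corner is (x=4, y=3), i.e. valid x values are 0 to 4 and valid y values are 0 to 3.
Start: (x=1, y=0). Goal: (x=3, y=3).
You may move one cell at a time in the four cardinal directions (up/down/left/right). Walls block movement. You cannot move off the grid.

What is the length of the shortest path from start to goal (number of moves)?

Answer: Shortest path length: 7

Derivation:
BFS from (x=1, y=0) until reaching (x=3, y=3):
  Distance 0: (x=1, y=0)
  Distance 1: (x=0, y=0), (x=2, y=0)
  Distance 2: (x=3, y=0), (x=0, y=1), (x=2, y=1)
  Distance 3: (x=4, y=0)
  Distance 4: (x=4, y=1)
  Distance 5: (x=4, y=2)
  Distance 6: (x=3, y=2), (x=4, y=3)
  Distance 7: (x=3, y=3)  <- goal reached here
One shortest path (7 moves): (x=1, y=0) -> (x=2, y=0) -> (x=3, y=0) -> (x=4, y=0) -> (x=4, y=1) -> (x=4, y=2) -> (x=3, y=2) -> (x=3, y=3)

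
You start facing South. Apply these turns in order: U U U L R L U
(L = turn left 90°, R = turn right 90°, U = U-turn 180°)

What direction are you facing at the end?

Answer: Final heading: East

Derivation:
Start: South
  U (U-turn (180°)) -> North
  U (U-turn (180°)) -> South
  U (U-turn (180°)) -> North
  L (left (90° counter-clockwise)) -> West
  R (right (90° clockwise)) -> North
  L (left (90° counter-clockwise)) -> West
  U (U-turn (180°)) -> East
Final: East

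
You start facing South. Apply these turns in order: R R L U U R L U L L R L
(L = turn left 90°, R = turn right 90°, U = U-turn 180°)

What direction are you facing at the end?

Answer: Final heading: West

Derivation:
Start: South
  R (right (90° clockwise)) -> West
  R (right (90° clockwise)) -> North
  L (left (90° counter-clockwise)) -> West
  U (U-turn (180°)) -> East
  U (U-turn (180°)) -> West
  R (right (90° clockwise)) -> North
  L (left (90° counter-clockwise)) -> West
  U (U-turn (180°)) -> East
  L (left (90° counter-clockwise)) -> North
  L (left (90° counter-clockwise)) -> West
  R (right (90° clockwise)) -> North
  L (left (90° counter-clockwise)) -> West
Final: West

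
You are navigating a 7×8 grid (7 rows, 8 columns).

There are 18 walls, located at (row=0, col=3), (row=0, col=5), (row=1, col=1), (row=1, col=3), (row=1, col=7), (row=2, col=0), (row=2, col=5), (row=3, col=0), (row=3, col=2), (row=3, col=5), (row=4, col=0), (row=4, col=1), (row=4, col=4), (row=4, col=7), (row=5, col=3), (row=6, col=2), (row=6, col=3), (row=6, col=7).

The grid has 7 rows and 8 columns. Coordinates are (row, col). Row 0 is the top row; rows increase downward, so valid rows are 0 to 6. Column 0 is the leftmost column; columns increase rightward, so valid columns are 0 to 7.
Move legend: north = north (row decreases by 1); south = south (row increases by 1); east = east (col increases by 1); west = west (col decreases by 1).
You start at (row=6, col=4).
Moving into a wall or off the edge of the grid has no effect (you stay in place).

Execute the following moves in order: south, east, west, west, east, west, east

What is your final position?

Start: (row=6, col=4)
  south (south): blocked, stay at (row=6, col=4)
  east (east): (row=6, col=4) -> (row=6, col=5)
  west (west): (row=6, col=5) -> (row=6, col=4)
  west (west): blocked, stay at (row=6, col=4)
  east (east): (row=6, col=4) -> (row=6, col=5)
  west (west): (row=6, col=5) -> (row=6, col=4)
  east (east): (row=6, col=4) -> (row=6, col=5)
Final: (row=6, col=5)

Answer: Final position: (row=6, col=5)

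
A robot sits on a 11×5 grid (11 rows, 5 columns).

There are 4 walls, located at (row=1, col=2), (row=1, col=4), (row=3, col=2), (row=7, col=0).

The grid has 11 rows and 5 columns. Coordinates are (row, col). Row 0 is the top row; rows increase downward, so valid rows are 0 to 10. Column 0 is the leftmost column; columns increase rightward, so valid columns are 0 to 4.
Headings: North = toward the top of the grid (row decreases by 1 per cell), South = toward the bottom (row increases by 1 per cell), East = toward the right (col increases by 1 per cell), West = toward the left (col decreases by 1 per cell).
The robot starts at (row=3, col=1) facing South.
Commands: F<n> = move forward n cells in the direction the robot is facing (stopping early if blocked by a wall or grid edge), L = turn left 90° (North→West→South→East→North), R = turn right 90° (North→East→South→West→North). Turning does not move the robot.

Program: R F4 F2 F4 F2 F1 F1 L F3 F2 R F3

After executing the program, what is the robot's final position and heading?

Answer: Final position: (row=6, col=0), facing West

Derivation:
Start: (row=3, col=1), facing South
  R: turn right, now facing West
  F4: move forward 1/4 (blocked), now at (row=3, col=0)
  F2: move forward 0/2 (blocked), now at (row=3, col=0)
  F4: move forward 0/4 (blocked), now at (row=3, col=0)
  F2: move forward 0/2 (blocked), now at (row=3, col=0)
  F1: move forward 0/1 (blocked), now at (row=3, col=0)
  F1: move forward 0/1 (blocked), now at (row=3, col=0)
  L: turn left, now facing South
  F3: move forward 3, now at (row=6, col=0)
  F2: move forward 0/2 (blocked), now at (row=6, col=0)
  R: turn right, now facing West
  F3: move forward 0/3 (blocked), now at (row=6, col=0)
Final: (row=6, col=0), facing West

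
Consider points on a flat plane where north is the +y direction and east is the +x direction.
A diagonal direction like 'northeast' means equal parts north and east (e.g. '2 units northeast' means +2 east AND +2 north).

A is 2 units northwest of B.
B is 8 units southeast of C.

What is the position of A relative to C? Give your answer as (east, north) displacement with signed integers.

Answer: A is at (east=6, north=-6) relative to C.

Derivation:
Place C at the origin (east=0, north=0).
  B is 8 units southeast of C: delta (east=+8, north=-8); B at (east=8, north=-8).
  A is 2 units northwest of B: delta (east=-2, north=+2); A at (east=6, north=-6).
Therefore A relative to C: (east=6, north=-6).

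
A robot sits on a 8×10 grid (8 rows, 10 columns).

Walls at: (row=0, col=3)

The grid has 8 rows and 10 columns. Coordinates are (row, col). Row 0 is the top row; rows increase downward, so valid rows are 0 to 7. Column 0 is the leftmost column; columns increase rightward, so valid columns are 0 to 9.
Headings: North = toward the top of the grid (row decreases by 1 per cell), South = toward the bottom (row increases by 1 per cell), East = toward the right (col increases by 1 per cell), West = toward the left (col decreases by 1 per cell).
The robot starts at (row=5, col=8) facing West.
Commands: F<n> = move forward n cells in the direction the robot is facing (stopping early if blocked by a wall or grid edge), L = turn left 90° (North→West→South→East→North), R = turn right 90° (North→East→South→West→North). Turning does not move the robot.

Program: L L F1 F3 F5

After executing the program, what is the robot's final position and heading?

Answer: Final position: (row=5, col=9), facing East

Derivation:
Start: (row=5, col=8), facing West
  L: turn left, now facing South
  L: turn left, now facing East
  F1: move forward 1, now at (row=5, col=9)
  F3: move forward 0/3 (blocked), now at (row=5, col=9)
  F5: move forward 0/5 (blocked), now at (row=5, col=9)
Final: (row=5, col=9), facing East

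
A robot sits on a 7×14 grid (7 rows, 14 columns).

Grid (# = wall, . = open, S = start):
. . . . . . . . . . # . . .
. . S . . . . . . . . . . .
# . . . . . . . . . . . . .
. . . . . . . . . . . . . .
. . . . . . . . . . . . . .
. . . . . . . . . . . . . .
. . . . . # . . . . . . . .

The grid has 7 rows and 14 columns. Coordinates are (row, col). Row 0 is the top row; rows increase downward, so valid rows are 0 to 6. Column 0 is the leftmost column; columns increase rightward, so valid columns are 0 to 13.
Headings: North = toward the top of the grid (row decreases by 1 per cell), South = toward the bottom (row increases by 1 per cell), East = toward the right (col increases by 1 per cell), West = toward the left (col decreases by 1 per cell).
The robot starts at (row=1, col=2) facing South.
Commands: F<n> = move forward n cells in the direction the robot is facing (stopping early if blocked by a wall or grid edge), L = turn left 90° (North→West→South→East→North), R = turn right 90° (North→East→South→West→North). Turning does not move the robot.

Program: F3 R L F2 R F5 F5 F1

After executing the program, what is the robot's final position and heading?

Start: (row=1, col=2), facing South
  F3: move forward 3, now at (row=4, col=2)
  R: turn right, now facing West
  L: turn left, now facing South
  F2: move forward 2, now at (row=6, col=2)
  R: turn right, now facing West
  F5: move forward 2/5 (blocked), now at (row=6, col=0)
  F5: move forward 0/5 (blocked), now at (row=6, col=0)
  F1: move forward 0/1 (blocked), now at (row=6, col=0)
Final: (row=6, col=0), facing West

Answer: Final position: (row=6, col=0), facing West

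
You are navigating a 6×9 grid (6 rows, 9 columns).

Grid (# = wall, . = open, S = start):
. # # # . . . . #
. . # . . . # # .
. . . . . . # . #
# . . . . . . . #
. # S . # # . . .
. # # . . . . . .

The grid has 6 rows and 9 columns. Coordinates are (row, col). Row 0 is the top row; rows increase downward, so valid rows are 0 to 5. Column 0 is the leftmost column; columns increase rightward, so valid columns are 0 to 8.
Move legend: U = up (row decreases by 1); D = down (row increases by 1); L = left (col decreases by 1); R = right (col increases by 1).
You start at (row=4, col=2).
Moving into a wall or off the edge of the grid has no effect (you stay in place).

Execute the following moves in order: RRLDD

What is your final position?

Answer: Final position: (row=4, col=2)

Derivation:
Start: (row=4, col=2)
  R (right): (row=4, col=2) -> (row=4, col=3)
  R (right): blocked, stay at (row=4, col=3)
  L (left): (row=4, col=3) -> (row=4, col=2)
  D (down): blocked, stay at (row=4, col=2)
  D (down): blocked, stay at (row=4, col=2)
Final: (row=4, col=2)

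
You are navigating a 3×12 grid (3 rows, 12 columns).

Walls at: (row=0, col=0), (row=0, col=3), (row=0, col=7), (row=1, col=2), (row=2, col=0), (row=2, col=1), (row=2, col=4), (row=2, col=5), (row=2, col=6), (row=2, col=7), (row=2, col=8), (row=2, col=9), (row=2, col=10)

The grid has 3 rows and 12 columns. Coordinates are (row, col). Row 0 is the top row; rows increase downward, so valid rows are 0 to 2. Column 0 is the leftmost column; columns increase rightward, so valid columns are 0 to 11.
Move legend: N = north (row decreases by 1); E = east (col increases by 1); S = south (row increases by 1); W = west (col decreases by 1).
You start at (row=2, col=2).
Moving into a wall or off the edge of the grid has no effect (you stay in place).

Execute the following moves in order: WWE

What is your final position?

Start: (row=2, col=2)
  W (west): blocked, stay at (row=2, col=2)
  W (west): blocked, stay at (row=2, col=2)
  E (east): (row=2, col=2) -> (row=2, col=3)
Final: (row=2, col=3)

Answer: Final position: (row=2, col=3)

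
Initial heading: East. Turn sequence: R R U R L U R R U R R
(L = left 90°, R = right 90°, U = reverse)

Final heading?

Start: East
  R (right (90° clockwise)) -> South
  R (right (90° clockwise)) -> West
  U (U-turn (180°)) -> East
  R (right (90° clockwise)) -> South
  L (left (90° counter-clockwise)) -> East
  U (U-turn (180°)) -> West
  R (right (90° clockwise)) -> North
  R (right (90° clockwise)) -> East
  U (U-turn (180°)) -> West
  R (right (90° clockwise)) -> North
  R (right (90° clockwise)) -> East
Final: East

Answer: Final heading: East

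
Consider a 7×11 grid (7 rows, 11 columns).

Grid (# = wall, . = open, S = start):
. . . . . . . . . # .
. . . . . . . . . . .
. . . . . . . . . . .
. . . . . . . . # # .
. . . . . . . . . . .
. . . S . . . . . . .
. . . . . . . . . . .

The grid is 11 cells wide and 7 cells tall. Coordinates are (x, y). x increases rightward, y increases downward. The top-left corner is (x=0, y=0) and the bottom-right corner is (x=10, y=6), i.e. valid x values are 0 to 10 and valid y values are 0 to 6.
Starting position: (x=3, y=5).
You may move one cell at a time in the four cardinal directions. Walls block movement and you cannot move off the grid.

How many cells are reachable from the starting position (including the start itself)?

BFS flood-fill from (x=3, y=5):
  Distance 0: (x=3, y=5)
  Distance 1: (x=3, y=4), (x=2, y=5), (x=4, y=5), (x=3, y=6)
  Distance 2: (x=3, y=3), (x=2, y=4), (x=4, y=4), (x=1, y=5), (x=5, y=5), (x=2, y=6), (x=4, y=6)
  Distance 3: (x=3, y=2), (x=2, y=3), (x=4, y=3), (x=1, y=4), (x=5, y=4), (x=0, y=5), (x=6, y=5), (x=1, y=6), (x=5, y=6)
  Distance 4: (x=3, y=1), (x=2, y=2), (x=4, y=2), (x=1, y=3), (x=5, y=3), (x=0, y=4), (x=6, y=4), (x=7, y=5), (x=0, y=6), (x=6, y=6)
  Distance 5: (x=3, y=0), (x=2, y=1), (x=4, y=1), (x=1, y=2), (x=5, y=2), (x=0, y=3), (x=6, y=3), (x=7, y=4), (x=8, y=5), (x=7, y=6)
  Distance 6: (x=2, y=0), (x=4, y=0), (x=1, y=1), (x=5, y=1), (x=0, y=2), (x=6, y=2), (x=7, y=3), (x=8, y=4), (x=9, y=5), (x=8, y=6)
  Distance 7: (x=1, y=0), (x=5, y=0), (x=0, y=1), (x=6, y=1), (x=7, y=2), (x=9, y=4), (x=10, y=5), (x=9, y=6)
  Distance 8: (x=0, y=0), (x=6, y=0), (x=7, y=1), (x=8, y=2), (x=10, y=4), (x=10, y=6)
  Distance 9: (x=7, y=0), (x=8, y=1), (x=9, y=2), (x=10, y=3)
  Distance 10: (x=8, y=0), (x=9, y=1), (x=10, y=2)
  Distance 11: (x=10, y=1)
  Distance 12: (x=10, y=0)
Total reachable: 74 (grid has 74 open cells total)

Answer: Reachable cells: 74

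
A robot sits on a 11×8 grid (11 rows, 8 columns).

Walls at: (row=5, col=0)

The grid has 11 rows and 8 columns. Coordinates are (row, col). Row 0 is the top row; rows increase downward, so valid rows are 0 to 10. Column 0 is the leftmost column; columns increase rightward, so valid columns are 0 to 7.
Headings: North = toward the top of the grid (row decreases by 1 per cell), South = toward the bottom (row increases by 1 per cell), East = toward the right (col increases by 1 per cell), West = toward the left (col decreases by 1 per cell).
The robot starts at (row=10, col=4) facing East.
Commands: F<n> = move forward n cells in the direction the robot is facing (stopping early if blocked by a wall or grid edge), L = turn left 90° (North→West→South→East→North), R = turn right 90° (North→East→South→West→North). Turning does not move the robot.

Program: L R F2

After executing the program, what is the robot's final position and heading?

Answer: Final position: (row=10, col=6), facing East

Derivation:
Start: (row=10, col=4), facing East
  L: turn left, now facing North
  R: turn right, now facing East
  F2: move forward 2, now at (row=10, col=6)
Final: (row=10, col=6), facing East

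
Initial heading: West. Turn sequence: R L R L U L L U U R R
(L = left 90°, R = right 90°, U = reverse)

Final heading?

Answer: Final heading: East

Derivation:
Start: West
  R (right (90° clockwise)) -> North
  L (left (90° counter-clockwise)) -> West
  R (right (90° clockwise)) -> North
  L (left (90° counter-clockwise)) -> West
  U (U-turn (180°)) -> East
  L (left (90° counter-clockwise)) -> North
  L (left (90° counter-clockwise)) -> West
  U (U-turn (180°)) -> East
  U (U-turn (180°)) -> West
  R (right (90° clockwise)) -> North
  R (right (90° clockwise)) -> East
Final: East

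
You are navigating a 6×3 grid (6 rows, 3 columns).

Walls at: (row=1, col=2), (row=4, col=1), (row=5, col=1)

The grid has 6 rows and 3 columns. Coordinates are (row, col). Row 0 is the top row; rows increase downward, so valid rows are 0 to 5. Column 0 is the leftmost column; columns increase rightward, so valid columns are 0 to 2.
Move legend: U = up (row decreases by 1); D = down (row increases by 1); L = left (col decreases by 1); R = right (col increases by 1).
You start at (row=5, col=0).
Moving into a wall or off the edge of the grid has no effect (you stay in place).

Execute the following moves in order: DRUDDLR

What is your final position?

Start: (row=5, col=0)
  D (down): blocked, stay at (row=5, col=0)
  R (right): blocked, stay at (row=5, col=0)
  U (up): (row=5, col=0) -> (row=4, col=0)
  D (down): (row=4, col=0) -> (row=5, col=0)
  D (down): blocked, stay at (row=5, col=0)
  L (left): blocked, stay at (row=5, col=0)
  R (right): blocked, stay at (row=5, col=0)
Final: (row=5, col=0)

Answer: Final position: (row=5, col=0)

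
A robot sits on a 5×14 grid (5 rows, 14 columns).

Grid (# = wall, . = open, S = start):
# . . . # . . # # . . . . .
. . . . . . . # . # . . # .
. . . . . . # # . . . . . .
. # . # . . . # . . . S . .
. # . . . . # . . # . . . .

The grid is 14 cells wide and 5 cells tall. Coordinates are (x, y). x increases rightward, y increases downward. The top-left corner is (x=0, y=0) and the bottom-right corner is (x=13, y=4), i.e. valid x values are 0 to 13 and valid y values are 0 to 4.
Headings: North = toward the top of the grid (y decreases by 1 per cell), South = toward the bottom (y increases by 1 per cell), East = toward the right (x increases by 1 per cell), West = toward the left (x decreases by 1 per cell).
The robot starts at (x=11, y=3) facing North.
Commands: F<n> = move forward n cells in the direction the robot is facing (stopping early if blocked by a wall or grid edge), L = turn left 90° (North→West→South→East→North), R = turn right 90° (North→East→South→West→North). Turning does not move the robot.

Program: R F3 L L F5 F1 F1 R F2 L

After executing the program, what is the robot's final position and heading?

Start: (x=11, y=3), facing North
  R: turn right, now facing East
  F3: move forward 2/3 (blocked), now at (x=13, y=3)
  L: turn left, now facing North
  L: turn left, now facing West
  F5: move forward 5, now at (x=8, y=3)
  F1: move forward 0/1 (blocked), now at (x=8, y=3)
  F1: move forward 0/1 (blocked), now at (x=8, y=3)
  R: turn right, now facing North
  F2: move forward 2, now at (x=8, y=1)
  L: turn left, now facing West
Final: (x=8, y=1), facing West

Answer: Final position: (x=8, y=1), facing West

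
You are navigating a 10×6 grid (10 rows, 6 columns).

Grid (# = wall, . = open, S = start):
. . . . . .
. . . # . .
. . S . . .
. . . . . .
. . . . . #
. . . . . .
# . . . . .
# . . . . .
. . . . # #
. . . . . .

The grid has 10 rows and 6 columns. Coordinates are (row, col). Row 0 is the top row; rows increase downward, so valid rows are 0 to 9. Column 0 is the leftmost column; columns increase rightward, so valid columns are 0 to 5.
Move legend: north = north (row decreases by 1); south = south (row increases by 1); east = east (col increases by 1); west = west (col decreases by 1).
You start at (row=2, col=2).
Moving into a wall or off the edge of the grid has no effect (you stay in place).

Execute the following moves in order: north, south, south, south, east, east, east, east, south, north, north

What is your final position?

Start: (row=2, col=2)
  north (north): (row=2, col=2) -> (row=1, col=2)
  south (south): (row=1, col=2) -> (row=2, col=2)
  south (south): (row=2, col=2) -> (row=3, col=2)
  south (south): (row=3, col=2) -> (row=4, col=2)
  east (east): (row=4, col=2) -> (row=4, col=3)
  east (east): (row=4, col=3) -> (row=4, col=4)
  east (east): blocked, stay at (row=4, col=4)
  east (east): blocked, stay at (row=4, col=4)
  south (south): (row=4, col=4) -> (row=5, col=4)
  north (north): (row=5, col=4) -> (row=4, col=4)
  north (north): (row=4, col=4) -> (row=3, col=4)
Final: (row=3, col=4)

Answer: Final position: (row=3, col=4)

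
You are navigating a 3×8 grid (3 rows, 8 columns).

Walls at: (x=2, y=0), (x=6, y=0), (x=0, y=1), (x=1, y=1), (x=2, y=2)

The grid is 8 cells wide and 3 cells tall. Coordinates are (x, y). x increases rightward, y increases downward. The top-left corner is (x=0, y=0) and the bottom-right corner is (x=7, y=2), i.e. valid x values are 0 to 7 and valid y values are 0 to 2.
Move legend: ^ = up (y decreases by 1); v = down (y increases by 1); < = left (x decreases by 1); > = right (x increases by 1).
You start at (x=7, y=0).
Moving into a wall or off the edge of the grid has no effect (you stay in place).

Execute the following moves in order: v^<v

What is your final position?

Start: (x=7, y=0)
  v (down): (x=7, y=0) -> (x=7, y=1)
  ^ (up): (x=7, y=1) -> (x=7, y=0)
  < (left): blocked, stay at (x=7, y=0)
  v (down): (x=7, y=0) -> (x=7, y=1)
Final: (x=7, y=1)

Answer: Final position: (x=7, y=1)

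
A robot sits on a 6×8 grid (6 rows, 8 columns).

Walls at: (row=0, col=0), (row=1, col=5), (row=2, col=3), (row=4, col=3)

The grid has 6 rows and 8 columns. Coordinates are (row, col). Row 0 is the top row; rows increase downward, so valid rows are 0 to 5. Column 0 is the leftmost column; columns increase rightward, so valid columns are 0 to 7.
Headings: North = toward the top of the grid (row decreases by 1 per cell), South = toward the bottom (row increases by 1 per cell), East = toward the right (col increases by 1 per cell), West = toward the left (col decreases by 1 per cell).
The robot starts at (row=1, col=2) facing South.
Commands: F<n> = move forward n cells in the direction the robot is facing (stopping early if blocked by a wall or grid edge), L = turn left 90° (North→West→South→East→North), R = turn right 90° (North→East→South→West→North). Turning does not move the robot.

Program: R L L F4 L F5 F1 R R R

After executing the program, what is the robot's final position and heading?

Answer: Final position: (row=0, col=4), facing West

Derivation:
Start: (row=1, col=2), facing South
  R: turn right, now facing West
  L: turn left, now facing South
  L: turn left, now facing East
  F4: move forward 2/4 (blocked), now at (row=1, col=4)
  L: turn left, now facing North
  F5: move forward 1/5 (blocked), now at (row=0, col=4)
  F1: move forward 0/1 (blocked), now at (row=0, col=4)
  R: turn right, now facing East
  R: turn right, now facing South
  R: turn right, now facing West
Final: (row=0, col=4), facing West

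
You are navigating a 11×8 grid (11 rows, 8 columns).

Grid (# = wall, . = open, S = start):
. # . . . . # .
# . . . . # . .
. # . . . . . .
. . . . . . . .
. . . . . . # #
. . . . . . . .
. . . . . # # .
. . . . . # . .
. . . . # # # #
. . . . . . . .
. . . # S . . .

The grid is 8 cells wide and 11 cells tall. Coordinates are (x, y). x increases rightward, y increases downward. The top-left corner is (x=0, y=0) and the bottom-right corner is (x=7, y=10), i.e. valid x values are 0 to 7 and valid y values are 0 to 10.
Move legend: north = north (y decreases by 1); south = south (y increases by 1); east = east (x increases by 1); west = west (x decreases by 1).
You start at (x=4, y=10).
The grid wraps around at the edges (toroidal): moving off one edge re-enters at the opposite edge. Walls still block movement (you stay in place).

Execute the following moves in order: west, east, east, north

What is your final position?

Answer: Final position: (x=6, y=9)

Derivation:
Start: (x=4, y=10)
  west (west): blocked, stay at (x=4, y=10)
  east (east): (x=4, y=10) -> (x=5, y=10)
  east (east): (x=5, y=10) -> (x=6, y=10)
  north (north): (x=6, y=10) -> (x=6, y=9)
Final: (x=6, y=9)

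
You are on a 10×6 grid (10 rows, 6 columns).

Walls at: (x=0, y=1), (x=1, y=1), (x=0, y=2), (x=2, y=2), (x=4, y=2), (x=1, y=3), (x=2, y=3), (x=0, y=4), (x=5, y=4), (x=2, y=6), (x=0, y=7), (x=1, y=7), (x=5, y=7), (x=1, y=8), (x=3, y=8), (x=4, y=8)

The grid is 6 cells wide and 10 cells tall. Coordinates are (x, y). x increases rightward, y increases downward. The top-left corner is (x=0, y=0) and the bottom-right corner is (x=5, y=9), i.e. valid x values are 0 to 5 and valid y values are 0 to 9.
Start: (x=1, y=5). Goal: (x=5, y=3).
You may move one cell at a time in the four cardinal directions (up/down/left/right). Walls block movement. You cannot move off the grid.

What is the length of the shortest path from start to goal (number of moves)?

BFS from (x=1, y=5) until reaching (x=5, y=3):
  Distance 0: (x=1, y=5)
  Distance 1: (x=1, y=4), (x=0, y=5), (x=2, y=5), (x=1, y=6)
  Distance 2: (x=2, y=4), (x=3, y=5), (x=0, y=6)
  Distance 3: (x=3, y=4), (x=4, y=5), (x=3, y=6)
  Distance 4: (x=3, y=3), (x=4, y=4), (x=5, y=5), (x=4, y=6), (x=3, y=7)
  Distance 5: (x=3, y=2), (x=4, y=3), (x=5, y=6), (x=2, y=7), (x=4, y=7)
  Distance 6: (x=3, y=1), (x=5, y=3), (x=2, y=8)  <- goal reached here
One shortest path (6 moves): (x=1, y=5) -> (x=2, y=5) -> (x=3, y=5) -> (x=4, y=5) -> (x=4, y=4) -> (x=4, y=3) -> (x=5, y=3)

Answer: Shortest path length: 6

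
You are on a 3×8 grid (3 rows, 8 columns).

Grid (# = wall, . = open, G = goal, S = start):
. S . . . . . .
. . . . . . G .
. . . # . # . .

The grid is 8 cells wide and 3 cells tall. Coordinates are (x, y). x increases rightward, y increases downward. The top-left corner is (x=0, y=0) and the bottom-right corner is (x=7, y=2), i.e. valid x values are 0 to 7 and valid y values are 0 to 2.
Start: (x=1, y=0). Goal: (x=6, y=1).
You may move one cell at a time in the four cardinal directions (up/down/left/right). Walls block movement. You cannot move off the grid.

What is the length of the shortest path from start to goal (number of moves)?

Answer: Shortest path length: 6

Derivation:
BFS from (x=1, y=0) until reaching (x=6, y=1):
  Distance 0: (x=1, y=0)
  Distance 1: (x=0, y=0), (x=2, y=0), (x=1, y=1)
  Distance 2: (x=3, y=0), (x=0, y=1), (x=2, y=1), (x=1, y=2)
  Distance 3: (x=4, y=0), (x=3, y=1), (x=0, y=2), (x=2, y=2)
  Distance 4: (x=5, y=0), (x=4, y=1)
  Distance 5: (x=6, y=0), (x=5, y=1), (x=4, y=2)
  Distance 6: (x=7, y=0), (x=6, y=1)  <- goal reached here
One shortest path (6 moves): (x=1, y=0) -> (x=2, y=0) -> (x=3, y=0) -> (x=4, y=0) -> (x=5, y=0) -> (x=6, y=0) -> (x=6, y=1)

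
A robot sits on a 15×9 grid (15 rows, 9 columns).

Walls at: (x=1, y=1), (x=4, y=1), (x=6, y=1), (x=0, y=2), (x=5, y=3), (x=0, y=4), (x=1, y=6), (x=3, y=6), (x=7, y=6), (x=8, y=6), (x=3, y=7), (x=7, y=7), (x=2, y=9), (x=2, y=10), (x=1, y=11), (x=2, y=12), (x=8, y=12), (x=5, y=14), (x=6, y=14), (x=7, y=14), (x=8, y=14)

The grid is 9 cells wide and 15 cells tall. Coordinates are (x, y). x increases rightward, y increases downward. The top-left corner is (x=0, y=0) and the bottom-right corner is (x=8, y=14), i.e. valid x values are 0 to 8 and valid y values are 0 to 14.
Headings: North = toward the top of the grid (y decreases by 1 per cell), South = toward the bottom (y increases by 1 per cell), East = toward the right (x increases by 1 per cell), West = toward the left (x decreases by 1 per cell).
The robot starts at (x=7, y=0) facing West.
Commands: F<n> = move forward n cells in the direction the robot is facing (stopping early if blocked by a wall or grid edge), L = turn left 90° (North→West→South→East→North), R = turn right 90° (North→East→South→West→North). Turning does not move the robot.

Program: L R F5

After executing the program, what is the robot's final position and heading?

Answer: Final position: (x=2, y=0), facing West

Derivation:
Start: (x=7, y=0), facing West
  L: turn left, now facing South
  R: turn right, now facing West
  F5: move forward 5, now at (x=2, y=0)
Final: (x=2, y=0), facing West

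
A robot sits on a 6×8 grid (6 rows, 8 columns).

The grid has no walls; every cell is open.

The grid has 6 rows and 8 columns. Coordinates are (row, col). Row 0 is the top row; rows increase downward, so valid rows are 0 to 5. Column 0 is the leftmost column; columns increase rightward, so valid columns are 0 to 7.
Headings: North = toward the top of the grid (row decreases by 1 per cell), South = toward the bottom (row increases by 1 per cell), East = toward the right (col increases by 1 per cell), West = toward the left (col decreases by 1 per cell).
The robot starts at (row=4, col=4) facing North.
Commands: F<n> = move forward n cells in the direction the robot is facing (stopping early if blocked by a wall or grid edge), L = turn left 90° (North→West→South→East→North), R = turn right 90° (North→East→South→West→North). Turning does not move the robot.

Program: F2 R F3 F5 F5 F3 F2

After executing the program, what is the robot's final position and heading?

Start: (row=4, col=4), facing North
  F2: move forward 2, now at (row=2, col=4)
  R: turn right, now facing East
  F3: move forward 3, now at (row=2, col=7)
  F5: move forward 0/5 (blocked), now at (row=2, col=7)
  F5: move forward 0/5 (blocked), now at (row=2, col=7)
  F3: move forward 0/3 (blocked), now at (row=2, col=7)
  F2: move forward 0/2 (blocked), now at (row=2, col=7)
Final: (row=2, col=7), facing East

Answer: Final position: (row=2, col=7), facing East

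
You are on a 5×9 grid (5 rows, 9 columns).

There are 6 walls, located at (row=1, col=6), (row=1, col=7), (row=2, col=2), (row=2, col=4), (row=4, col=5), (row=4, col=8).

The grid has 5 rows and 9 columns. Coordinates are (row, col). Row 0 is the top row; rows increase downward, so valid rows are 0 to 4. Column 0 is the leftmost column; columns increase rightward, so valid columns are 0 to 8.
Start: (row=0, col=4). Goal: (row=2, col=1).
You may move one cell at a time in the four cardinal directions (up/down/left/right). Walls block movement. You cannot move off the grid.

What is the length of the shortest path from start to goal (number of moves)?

Answer: Shortest path length: 5

Derivation:
BFS from (row=0, col=4) until reaching (row=2, col=1):
  Distance 0: (row=0, col=4)
  Distance 1: (row=0, col=3), (row=0, col=5), (row=1, col=4)
  Distance 2: (row=0, col=2), (row=0, col=6), (row=1, col=3), (row=1, col=5)
  Distance 3: (row=0, col=1), (row=0, col=7), (row=1, col=2), (row=2, col=3), (row=2, col=5)
  Distance 4: (row=0, col=0), (row=0, col=8), (row=1, col=1), (row=2, col=6), (row=3, col=3), (row=3, col=5)
  Distance 5: (row=1, col=0), (row=1, col=8), (row=2, col=1), (row=2, col=7), (row=3, col=2), (row=3, col=4), (row=3, col=6), (row=4, col=3)  <- goal reached here
One shortest path (5 moves): (row=0, col=4) -> (row=0, col=3) -> (row=0, col=2) -> (row=0, col=1) -> (row=1, col=1) -> (row=2, col=1)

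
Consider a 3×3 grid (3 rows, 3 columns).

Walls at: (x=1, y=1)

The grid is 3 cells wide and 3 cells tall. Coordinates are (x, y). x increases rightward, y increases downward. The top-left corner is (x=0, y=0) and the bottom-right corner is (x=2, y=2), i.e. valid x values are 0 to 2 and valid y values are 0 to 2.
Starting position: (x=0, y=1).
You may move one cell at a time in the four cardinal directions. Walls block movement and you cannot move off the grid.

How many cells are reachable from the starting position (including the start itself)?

Answer: Reachable cells: 8

Derivation:
BFS flood-fill from (x=0, y=1):
  Distance 0: (x=0, y=1)
  Distance 1: (x=0, y=0), (x=0, y=2)
  Distance 2: (x=1, y=0), (x=1, y=2)
  Distance 3: (x=2, y=0), (x=2, y=2)
  Distance 4: (x=2, y=1)
Total reachable: 8 (grid has 8 open cells total)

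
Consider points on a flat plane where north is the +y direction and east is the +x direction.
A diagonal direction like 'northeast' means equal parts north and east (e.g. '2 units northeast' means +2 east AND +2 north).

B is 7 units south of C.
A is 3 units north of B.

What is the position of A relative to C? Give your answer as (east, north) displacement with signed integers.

Answer: A is at (east=0, north=-4) relative to C.

Derivation:
Place C at the origin (east=0, north=0).
  B is 7 units south of C: delta (east=+0, north=-7); B at (east=0, north=-7).
  A is 3 units north of B: delta (east=+0, north=+3); A at (east=0, north=-4).
Therefore A relative to C: (east=0, north=-4).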